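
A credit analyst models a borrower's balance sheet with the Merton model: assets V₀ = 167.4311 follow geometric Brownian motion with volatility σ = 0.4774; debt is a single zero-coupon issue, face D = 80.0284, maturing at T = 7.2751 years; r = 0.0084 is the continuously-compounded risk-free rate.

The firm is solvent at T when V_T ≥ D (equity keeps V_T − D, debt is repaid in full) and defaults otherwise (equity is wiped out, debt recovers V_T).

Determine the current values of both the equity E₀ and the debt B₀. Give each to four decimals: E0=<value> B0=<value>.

E0=113.2349 B0=54.1962

d₁ = [ln(V₀/D) + (r + σ²/2)T] / (σ√T)
   = [ln(167.4311/80.0284) + (0.0084 + 0.5·0.4774²)·7.2751] / (0.4774·√7.2751)
   = [0.738190 + 0.890148] / 1.287662 = 1.264569
d₂ = d₁ − σ√T = 1.264569 − 1.287662 = -0.023093
N(d₁) = 0.896987,  N(d₂) = 0.490788,  e^(−rT) = 0.940719
E₀ = V₀·N(d₁) − D·e^(−rT)·N(d₂)
   = 167.4311·0.896987 − 80.0284·0.940719·0.490788 = 113.234931
B₀ = V₀ − E₀ = 167.4311 − 113.234931 = 54.196169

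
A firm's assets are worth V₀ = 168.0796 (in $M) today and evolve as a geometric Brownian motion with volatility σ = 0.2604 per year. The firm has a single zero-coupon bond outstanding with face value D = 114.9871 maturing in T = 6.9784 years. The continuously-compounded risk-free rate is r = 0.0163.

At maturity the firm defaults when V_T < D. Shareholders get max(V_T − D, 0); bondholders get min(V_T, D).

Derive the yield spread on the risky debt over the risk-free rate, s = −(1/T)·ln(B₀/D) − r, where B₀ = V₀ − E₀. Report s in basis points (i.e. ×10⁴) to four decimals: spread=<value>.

d₁ = [ln(V₀/D) + (r + σ²/2)T] / (σ√T)
   = [ln(168.0796/114.9871) + (0.0163 + 0.5·0.2604²)·6.9784] / (0.2604·√6.9784)
   = [0.379618 + 0.350344] / 0.687890 = 1.061161
d₂ = d₁ − σ√T = 1.061161 − 0.687890 = 0.373271
N(d₁) = 0.855692,  N(d₂) = 0.645527,  e^(−rT) = 0.892483
E₀ = V₀·N(d₁) − D·e^(−rT)·N(d₂)
   = 168.0796·0.855692 − 114.9871·0.892483·0.645527 = 77.577764
B₀ = V₀ − E₀ = 168.0796 − 77.577764 = 90.501836
spread = −(1/T)·ln(B₀/D) − r = −(1/6.9784)·ln(90.501836/114.9871) − 0.0163 = 0.01801300
in basis points: 0.01801300 × 10⁴ = 180.1300 bp

spread=180.1300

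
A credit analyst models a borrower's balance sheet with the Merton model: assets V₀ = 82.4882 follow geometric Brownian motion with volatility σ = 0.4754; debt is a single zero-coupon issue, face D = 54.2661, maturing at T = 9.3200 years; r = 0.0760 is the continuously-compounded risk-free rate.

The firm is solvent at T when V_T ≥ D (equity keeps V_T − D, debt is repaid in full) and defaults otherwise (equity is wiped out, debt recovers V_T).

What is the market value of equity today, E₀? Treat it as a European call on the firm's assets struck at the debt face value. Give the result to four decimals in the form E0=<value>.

d₁ = [ln(V₀/D) + (r + σ²/2)T] / (σ√T)
   = [ln(82.4882/54.2661) + (0.0760 + 0.5·0.4754²)·9.3200] / (0.4754·√9.3200)
   = [0.418756 + 1.761504] / 1.451333 = 1.502246
d₂ = d₁ − σ√T = 1.502246 − 1.451333 = 0.050913
N(d₁) = 0.933483,  N(d₂) = 0.520303,  e^(−rT) = 0.492471
E₀ = V₀·N(d₁) − D·e^(−rT)·N(d₂)
   = 82.4882·0.933483 − 54.2661·0.492471·0.520303 = 63.096540

E0=63.0965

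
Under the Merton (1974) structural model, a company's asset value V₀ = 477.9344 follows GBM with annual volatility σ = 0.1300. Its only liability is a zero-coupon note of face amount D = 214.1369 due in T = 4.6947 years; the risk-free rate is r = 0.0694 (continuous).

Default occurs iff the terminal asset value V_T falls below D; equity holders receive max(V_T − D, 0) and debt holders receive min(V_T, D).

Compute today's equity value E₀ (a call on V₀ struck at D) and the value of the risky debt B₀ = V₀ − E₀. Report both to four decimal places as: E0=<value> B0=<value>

E0=323.3408 B0=154.5936

d₁ = [ln(V₀/D) + (r + σ²/2)T] / (σ√T)
   = [ln(477.9344/214.1369) + (0.0694 + 0.5·0.1300²)·4.6947] / (0.1300·√4.6947)
   = [0.802858 + 0.365482] / 0.281674 = 4.147841
d₂ = d₁ − σ√T = 4.147841 − 0.281674 = 3.866167
N(d₁) = 0.999983,  N(d₂) = 0.999945,  e^(−rT) = 0.721941
E₀ = V₀·N(d₁) − D·e^(−rT)·N(d₂)
   = 477.9344·0.999983 − 214.1369·0.721941·0.999945 = 323.340767
B₀ = V₀ − E₀ = 477.9344 − 323.340767 = 154.593633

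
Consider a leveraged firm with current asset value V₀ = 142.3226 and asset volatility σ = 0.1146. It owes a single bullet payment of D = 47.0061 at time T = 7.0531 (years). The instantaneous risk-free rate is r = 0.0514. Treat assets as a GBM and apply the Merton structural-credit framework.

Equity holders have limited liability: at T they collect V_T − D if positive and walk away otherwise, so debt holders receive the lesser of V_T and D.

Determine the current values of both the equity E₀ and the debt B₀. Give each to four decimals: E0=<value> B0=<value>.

E0=109.6104 B0=32.7122

d₁ = [ln(V₀/D) + (r + σ²/2)T] / (σ√T)
   = [ln(142.3226/47.0061) + (0.0514 + 0.5·0.1146²)·7.0531] / (0.1146·√7.0531)
   = [1.107819 + 0.408844] / 0.304351 = 4.983270
d₂ = d₁ − σ√T = 4.983270 − 0.304351 = 4.678920
N(d₁) = 1.000000,  N(d₂) = 0.999999,  e^(−rT) = 0.695914
E₀ = V₀·N(d₁) − D·e^(−rT)·N(d₂)
   = 142.3226·1.000000 − 47.0061·0.695914·0.999999 = 109.610405
B₀ = V₀ − E₀ = 142.3226 − 109.610405 = 32.712195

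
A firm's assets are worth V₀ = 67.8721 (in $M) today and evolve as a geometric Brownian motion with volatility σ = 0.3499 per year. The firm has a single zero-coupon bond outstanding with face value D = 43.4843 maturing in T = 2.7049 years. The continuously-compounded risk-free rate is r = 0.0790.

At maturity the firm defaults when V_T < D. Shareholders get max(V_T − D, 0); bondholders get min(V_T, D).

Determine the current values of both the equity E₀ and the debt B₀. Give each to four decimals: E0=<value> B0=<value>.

d₁ = [ln(V₀/D) + (r + σ²/2)T] / (σ√T)
   = [ln(67.8721/43.4843) + (0.0790 + 0.5·0.3499²)·2.7049] / (0.3499·√2.7049)
   = [0.445225 + 0.379268] / 0.575466 = 1.432740
d₂ = d₁ − σ√T = 1.432740 − 0.575466 = 0.857274
N(d₁) = 0.924034,  N(d₂) = 0.804353,  e^(−rT) = 0.807601
E₀ = V₀·N(d₁) − D·e^(−rT)·N(d₂)
   = 67.8721·0.924034 − 43.4843·0.807601·0.804353 = 34.468871
B₀ = V₀ − E₀ = 67.8721 − 34.468871 = 33.403229

E0=34.4689 B0=33.4032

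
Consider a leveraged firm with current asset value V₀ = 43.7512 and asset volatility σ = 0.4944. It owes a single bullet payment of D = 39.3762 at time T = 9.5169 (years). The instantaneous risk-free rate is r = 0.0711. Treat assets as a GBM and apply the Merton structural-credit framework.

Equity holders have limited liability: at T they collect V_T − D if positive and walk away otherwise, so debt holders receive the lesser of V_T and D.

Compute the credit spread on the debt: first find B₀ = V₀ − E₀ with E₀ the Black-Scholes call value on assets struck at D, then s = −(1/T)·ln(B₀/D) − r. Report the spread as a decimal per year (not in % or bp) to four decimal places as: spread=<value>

spread=0.0498

d₁ = [ln(V₀/D) + (r + σ²/2)T] / (σ√T)
   = [ln(43.7512/39.3762) + (0.0711 + 0.5·0.4944²)·9.5169] / (0.4944·√9.5169)
   = [0.105357 + 1.839766] / 1.525198 = 1.275325
d₂ = d₁ − σ√T = 1.275325 − 1.525198 = -0.249873
N(d₁) = 0.898903,  N(d₂) = 0.401343,  e^(−rT) = 0.508316
E₀ = V₀·N(d₁) − D·e^(−rT)·N(d₂)
   = 43.7512·0.898903 − 39.3762·0.508316·0.401343 = 31.294979
B₀ = V₀ − E₀ = 43.7512 − 31.294979 = 12.456221
spread = −(1/T)·ln(B₀/D) − r = −(1/9.5169)·ln(12.456221/39.3762) − 0.0711 = 0.04983659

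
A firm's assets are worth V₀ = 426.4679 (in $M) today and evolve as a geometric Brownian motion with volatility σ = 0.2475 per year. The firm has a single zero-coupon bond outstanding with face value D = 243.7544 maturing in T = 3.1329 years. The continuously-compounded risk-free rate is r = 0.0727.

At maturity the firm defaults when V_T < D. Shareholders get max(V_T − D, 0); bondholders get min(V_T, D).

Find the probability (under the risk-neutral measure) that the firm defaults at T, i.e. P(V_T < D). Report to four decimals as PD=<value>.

PD=0.0573

d₁ = [ln(V₀/D) + (r + σ²/2)T] / (σ√T)
   = [ln(426.4679/243.7544) + (0.0727 + 0.5·0.2475²)·3.1329] / (0.2475·√3.1329)
   = [0.559376 + 0.323717] / 0.438075 = 2.015848
d₂ = d₁ − σ√T = 2.015848 − 0.438075 = 1.577773
risk-neutral PD = N(−d₂) = N(-1.577773) = 0.057309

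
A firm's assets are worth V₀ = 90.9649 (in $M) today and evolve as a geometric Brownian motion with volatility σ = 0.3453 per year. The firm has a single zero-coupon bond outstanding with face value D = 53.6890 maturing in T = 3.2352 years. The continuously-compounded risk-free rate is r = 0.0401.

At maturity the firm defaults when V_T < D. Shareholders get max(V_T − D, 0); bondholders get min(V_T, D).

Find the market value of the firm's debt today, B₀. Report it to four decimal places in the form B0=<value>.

d₁ = [ln(V₀/D) + (r + σ²/2)T] / (σ√T)
   = [ln(90.9649/53.6890) + (0.0401 + 0.5·0.3453²)·3.2352] / (0.3453·√3.2352)
   = [0.527266 + 0.322601] / 0.621079 = 1.368371
d₂ = d₁ − σ√T = 1.368371 − 0.621079 = 0.747291
N(d₁) = 0.914402,  N(d₂) = 0.772556,  e^(−rT) = 0.878331
E₀ = V₀·N(d₁) − D·e^(−rT)·N(d₂)
   = 90.9649·0.914402 − 53.6890·0.878331·0.772556 = 46.747267
B₀ = V₀ − E₀ = 90.9649 − 46.747267 = 44.217633

B0=44.2176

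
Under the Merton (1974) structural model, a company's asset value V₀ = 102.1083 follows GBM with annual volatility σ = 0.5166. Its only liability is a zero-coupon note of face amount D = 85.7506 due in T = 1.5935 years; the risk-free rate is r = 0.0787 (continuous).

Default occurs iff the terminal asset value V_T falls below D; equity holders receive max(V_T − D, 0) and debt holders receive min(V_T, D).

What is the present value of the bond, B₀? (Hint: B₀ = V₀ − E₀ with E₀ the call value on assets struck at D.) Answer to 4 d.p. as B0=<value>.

B0=63.8985

d₁ = [ln(V₀/D) + (r + σ²/2)T] / (σ√T)
   = [ln(102.1083/85.7506) + (0.0787 + 0.5·0.5166²)·1.5935] / (0.5166·√1.5935)
   = [0.174591 + 0.338042] / 0.652124 = 0.786096
d₂ = d₁ − σ√T = 0.786096 − 0.652124 = 0.133972
N(d₁) = 0.784094,  N(d₂) = 0.553288,  e^(−rT) = 0.882137
E₀ = V₀·N(d₁) − D·e^(−rT)·N(d₂)
   = 102.1083·0.784094 − 85.7506·0.882137·0.553288 = 38.209811
B₀ = V₀ − E₀ = 102.1083 − 38.209811 = 63.898489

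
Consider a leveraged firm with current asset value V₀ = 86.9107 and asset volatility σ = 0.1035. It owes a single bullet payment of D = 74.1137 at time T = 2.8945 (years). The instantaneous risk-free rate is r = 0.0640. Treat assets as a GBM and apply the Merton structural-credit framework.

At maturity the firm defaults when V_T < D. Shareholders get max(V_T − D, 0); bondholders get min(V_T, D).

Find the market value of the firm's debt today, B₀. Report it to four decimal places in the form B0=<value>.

d₁ = [ln(V₀/D) + (r + σ²/2)T] / (σ√T)
   = [ln(86.9107/74.1137) + (0.0640 + 0.5·0.1035²)·2.8945] / (0.1035·√2.8945)
   = [0.159281 + 0.200751] / 0.176087 = 2.044627
d₂ = d₁ − σ√T = 2.044627 − 0.176087 = 1.868540
N(d₁) = 0.979554,  N(d₂) = 0.969157,  e^(−rT) = 0.830898
E₀ = V₀·N(d₁) − D·e^(−rT)·N(d₂)
   = 86.9107·0.979554 − 74.1137·0.830898·0.969157 = 25.452166
B₀ = V₀ − E₀ = 86.9107 − 25.452166 = 61.458534

B0=61.4585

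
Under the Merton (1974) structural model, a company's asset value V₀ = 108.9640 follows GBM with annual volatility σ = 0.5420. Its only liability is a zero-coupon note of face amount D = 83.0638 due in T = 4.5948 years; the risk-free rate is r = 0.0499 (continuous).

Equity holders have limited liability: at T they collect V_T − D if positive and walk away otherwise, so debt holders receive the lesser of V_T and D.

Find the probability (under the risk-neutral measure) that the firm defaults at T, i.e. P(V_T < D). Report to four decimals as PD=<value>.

PD=0.5596

d₁ = [ln(V₀/D) + (r + σ²/2)T] / (σ√T)
   = [ln(108.9640/83.0638) + (0.0499 + 0.5·0.5420²)·4.5948] / (0.5420·√4.5948)
   = [0.271409 + 0.904174] / 1.161803 = 1.011860
d₂ = d₁ − σ√T = 1.011860 − 1.161803 = -0.149943
risk-neutral PD = N(−d₂) = N(0.149943) = 0.559595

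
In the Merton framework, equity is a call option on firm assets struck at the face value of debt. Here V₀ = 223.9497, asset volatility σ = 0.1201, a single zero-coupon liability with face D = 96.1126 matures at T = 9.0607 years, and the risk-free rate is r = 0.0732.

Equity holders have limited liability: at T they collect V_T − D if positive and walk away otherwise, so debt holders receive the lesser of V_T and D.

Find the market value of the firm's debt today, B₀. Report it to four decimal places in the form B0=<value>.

d₁ = [ln(V₀/D) + (r + σ²/2)T] / (σ√T)
   = [ln(223.9497/96.1126) + (0.0732 + 0.5·0.1201²)·9.0607] / (0.1201·√9.0607)
   = [0.845901 + 0.728589] / 0.361513 = 4.355280
d₂ = d₁ − σ√T = 4.355280 − 0.361513 = 3.993767
N(d₁) = 0.999993,  N(d₂) = 0.999967,  e^(−rT) = 0.515178
E₀ = V₀·N(d₁) − D·e^(−rT)·N(d₂)
   = 223.9497·0.999993 − 96.1126·0.515178·0.999967 = 174.434746
B₀ = V₀ − E₀ = 223.9497 − 174.434746 = 49.514954

B0=49.5150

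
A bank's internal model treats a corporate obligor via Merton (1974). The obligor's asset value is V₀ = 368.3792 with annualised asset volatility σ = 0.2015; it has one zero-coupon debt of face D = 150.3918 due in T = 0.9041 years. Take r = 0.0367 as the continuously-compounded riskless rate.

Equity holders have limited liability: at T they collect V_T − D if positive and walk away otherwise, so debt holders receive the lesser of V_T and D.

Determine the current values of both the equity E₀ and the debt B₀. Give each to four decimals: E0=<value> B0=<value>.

E0=222.8956 B0=145.4836

d₁ = [ln(V₀/D) + (r + σ²/2)T] / (σ√T)
   = [ln(368.3792/150.3918) + (0.0367 + 0.5·0.2015²)·0.9041] / (0.2015·√0.9041)
   = [0.895869 + 0.051535] / 0.191595 = 4.944835
d₂ = d₁ − σ√T = 4.944835 − 0.191595 = 4.753240
N(d₁) = 1.000000,  N(d₂) = 0.999999,  e^(−rT) = 0.967364
E₀ = V₀·N(d₁) − D·e^(−rT)·N(d₂)
   = 368.3792·1.000000 − 150.3918·0.967364·0.999999 = 222.895597
B₀ = V₀ − E₀ = 368.3792 − 222.895597 = 145.483603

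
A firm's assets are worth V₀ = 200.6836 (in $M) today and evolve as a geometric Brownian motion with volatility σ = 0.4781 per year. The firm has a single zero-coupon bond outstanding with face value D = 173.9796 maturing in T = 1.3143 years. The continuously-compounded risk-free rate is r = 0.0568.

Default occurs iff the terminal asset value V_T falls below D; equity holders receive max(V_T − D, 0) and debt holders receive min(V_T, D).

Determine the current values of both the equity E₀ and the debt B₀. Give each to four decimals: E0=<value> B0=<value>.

d₁ = [ln(V₀/D) + (r + σ²/2)T] / (σ√T)
   = [ln(200.6836/173.9796) + (0.0568 + 0.5·0.4781²)·1.3143] / (0.4781·√1.3143)
   = [0.142791 + 0.224863] / 0.548108 = 0.670771
d₂ = d₁ − σ√T = 0.670771 − 0.548108 = 0.122663
N(d₁) = 0.748817,  N(d₂) = 0.548813,  e^(−rT) = 0.928066
E₀ = V₀·N(d₁) − D·e^(−rT)·N(d₂)
   = 200.6836·0.748817 − 173.9796·0.928066·0.548813 = 61.661373
B₀ = V₀ − E₀ = 200.6836 − 61.661373 = 139.022227

E0=61.6614 B0=139.0222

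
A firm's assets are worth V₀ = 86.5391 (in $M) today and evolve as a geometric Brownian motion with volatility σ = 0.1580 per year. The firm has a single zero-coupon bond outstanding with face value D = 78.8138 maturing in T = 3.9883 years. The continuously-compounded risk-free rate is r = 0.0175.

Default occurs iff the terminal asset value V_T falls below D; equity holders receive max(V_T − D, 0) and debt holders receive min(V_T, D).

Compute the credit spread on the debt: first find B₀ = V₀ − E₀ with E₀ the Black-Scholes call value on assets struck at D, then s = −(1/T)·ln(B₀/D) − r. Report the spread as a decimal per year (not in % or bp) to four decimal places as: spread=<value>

d₁ = [ln(V₀/D) + (r + σ²/2)T] / (σ√T)
   = [ln(86.5391/78.8138) + (0.0175 + 0.5·0.1580²)·3.9883] / (0.1580·√3.9883)
   = [0.093508 + 0.119577] / 0.315538 = 0.675309
d₂ = d₁ − σ√T = 0.675309 − 0.315538 = 0.359772
N(d₁) = 0.750260,  N(d₂) = 0.640491,  e^(−rT) = 0.932585
E₀ = V₀·N(d₁) − D·e^(−rT)·N(d₂)
   = 86.5391·0.750260 − 78.8138·0.932585·0.640491 = 17.850410
B₀ = V₀ − E₀ = 86.5391 − 17.850410 = 68.688690
spread = −(1/T)·ln(B₀/D) − r = −(1/3.9883)·ln(68.688690/78.8138) − 0.0175 = 0.01697673

spread=0.0170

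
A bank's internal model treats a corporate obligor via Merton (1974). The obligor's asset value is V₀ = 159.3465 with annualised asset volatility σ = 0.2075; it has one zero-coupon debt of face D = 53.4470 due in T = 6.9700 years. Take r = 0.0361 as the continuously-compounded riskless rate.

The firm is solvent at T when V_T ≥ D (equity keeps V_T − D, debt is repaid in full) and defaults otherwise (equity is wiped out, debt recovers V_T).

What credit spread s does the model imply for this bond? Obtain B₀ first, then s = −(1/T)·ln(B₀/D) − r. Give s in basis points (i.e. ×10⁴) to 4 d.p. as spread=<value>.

d₁ = [ln(V₀/D) + (r + σ²/2)T] / (σ√T)
   = [ln(159.3465/53.4470) + (0.0361 + 0.5·0.2075²)·6.9700] / (0.2075·√6.9700)
   = [1.092391 + 0.401668] / 0.547816 = 2.727301
d₂ = d₁ − σ√T = 2.727301 − 0.547816 = 2.179486
N(d₁) = 0.996807,  N(d₂) = 0.985352,  e^(−rT) = 0.777542
E₀ = V₀·N(d₁) − D·e^(−rT)·N(d₂)
   = 159.3465·0.996807 − 53.4470·0.777542·0.985352 = 117.889159
B₀ = V₀ − E₀ = 159.3465 − 117.889159 = 41.457341
spread = −(1/T)·ln(B₀/D) − r = −(1/6.9700)·ln(41.457341/53.4470) − 0.0361 = 0.00034556
in basis points: 0.00034556 × 10⁴ = 3.4556 bp

spread=3.4556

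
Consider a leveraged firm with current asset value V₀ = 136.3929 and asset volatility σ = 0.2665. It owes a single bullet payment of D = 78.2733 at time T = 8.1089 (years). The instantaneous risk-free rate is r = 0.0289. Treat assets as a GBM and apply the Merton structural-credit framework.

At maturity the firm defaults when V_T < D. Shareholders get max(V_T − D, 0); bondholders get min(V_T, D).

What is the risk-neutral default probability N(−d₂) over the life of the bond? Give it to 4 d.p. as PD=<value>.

d₁ = [ln(V₀/D) + (r + σ²/2)T] / (σ√T)
   = [ln(136.3929/78.2733) + (0.0289 + 0.5·0.2665²)·8.1089] / (0.2665·√8.1089)
   = [0.555333 + 0.522303] / 0.758889 = 1.420019
d₂ = d₁ − σ√T = 1.420019 − 0.758889 = 0.661130
risk-neutral PD = N(−d₂) = N(-0.661130) = 0.254264

PD=0.2543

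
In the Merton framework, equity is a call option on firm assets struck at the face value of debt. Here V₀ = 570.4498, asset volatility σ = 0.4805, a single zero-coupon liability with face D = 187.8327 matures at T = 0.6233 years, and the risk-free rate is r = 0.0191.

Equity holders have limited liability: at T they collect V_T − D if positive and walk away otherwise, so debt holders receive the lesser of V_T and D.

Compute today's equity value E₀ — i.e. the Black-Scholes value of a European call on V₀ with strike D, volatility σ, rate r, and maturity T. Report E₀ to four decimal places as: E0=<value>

E0=384.8935

d₁ = [ln(V₀/D) + (r + σ²/2)T] / (σ√T)
   = [ln(570.4498/187.8327) + (0.0191 + 0.5·0.4805²)·0.6233] / (0.4805·√0.6233)
   = [1.110873 + 0.083859] / 0.379352 = 3.149406
d₂ = d₁ − σ√T = 3.149406 − 0.379352 = 2.770055
N(d₁) = 0.999182,  N(d₂) = 0.997198,  e^(−rT) = 0.988166
E₀ = V₀·N(d₁) − D·e^(−rT)·N(d₂)
   = 570.4498·0.999182 − 187.8327·0.988166·0.997198 = 384.893503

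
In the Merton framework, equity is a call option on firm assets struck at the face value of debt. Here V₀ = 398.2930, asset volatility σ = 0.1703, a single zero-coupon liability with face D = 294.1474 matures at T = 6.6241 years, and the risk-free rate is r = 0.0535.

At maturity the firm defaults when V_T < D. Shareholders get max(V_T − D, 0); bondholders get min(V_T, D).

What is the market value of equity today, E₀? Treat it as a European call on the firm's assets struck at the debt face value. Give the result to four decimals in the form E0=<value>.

E0=195.5374

d₁ = [ln(V₀/D) + (r + σ²/2)T] / (σ√T)
   = [ln(398.2930/294.1474) + (0.0535 + 0.5·0.1703²)·6.6241] / (0.1703·√6.6241)
   = [0.303107 + 0.450446] / 0.438307 = 1.719236
d₂ = d₁ − σ√T = 1.719236 − 0.438307 = 1.280929
N(d₁) = 0.957214,  N(d₂) = 0.899891,  e^(−rT) = 0.701602
E₀ = V₀·N(d₁) − D·e^(−rT)·N(d₂)
   = 398.2930·0.957214 − 294.1474·0.701602·0.899891 = 195.537403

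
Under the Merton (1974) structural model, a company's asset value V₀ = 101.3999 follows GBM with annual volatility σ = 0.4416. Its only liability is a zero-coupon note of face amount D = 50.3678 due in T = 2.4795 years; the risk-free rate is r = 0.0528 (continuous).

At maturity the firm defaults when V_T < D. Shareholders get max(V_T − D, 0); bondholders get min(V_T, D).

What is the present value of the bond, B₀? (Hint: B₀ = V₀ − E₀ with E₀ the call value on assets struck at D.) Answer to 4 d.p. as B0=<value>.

B0=41.6515

d₁ = [ln(V₀/D) + (r + σ²/2)T] / (σ√T)
   = [ln(101.3999/50.3678) + (0.0528 + 0.5·0.4416²)·2.4795] / (0.4416·√2.4795)
   = [0.699720 + 0.372682] / 0.695362 = 1.542221
d₂ = d₁ − σ√T = 1.542221 − 0.695362 = 0.846858
N(d₁) = 0.938490,  N(d₂) = 0.801463,  e^(−rT) = 0.877290
E₀ = V₀·N(d₁) − D·e^(−rT)·N(d₂)
   = 101.3999·0.938490 − 50.3678·0.877290·0.801463 = 59.748412
B₀ = V₀ − E₀ = 101.3999 − 59.748412 = 41.651488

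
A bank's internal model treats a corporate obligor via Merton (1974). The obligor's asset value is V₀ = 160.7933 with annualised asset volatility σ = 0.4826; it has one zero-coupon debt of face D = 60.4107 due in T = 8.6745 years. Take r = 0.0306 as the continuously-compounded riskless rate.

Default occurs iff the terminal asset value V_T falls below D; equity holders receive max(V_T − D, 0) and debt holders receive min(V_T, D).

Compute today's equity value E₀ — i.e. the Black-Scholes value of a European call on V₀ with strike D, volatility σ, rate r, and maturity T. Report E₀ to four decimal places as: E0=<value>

d₁ = [ln(V₀/D) + (r + σ²/2)T] / (σ√T)
   = [ln(160.7933/60.4107) + (0.0306 + 0.5·0.4826²)·8.6745] / (0.4826·√8.6745)
   = [0.978953 + 1.275597] / 1.421378 = 1.586173
d₂ = d₁ − σ√T = 1.586173 − 1.421378 = 0.164795
N(d₁) = 0.943650,  N(d₂) = 0.565447,  e^(−rT) = 0.766869
E₀ = V₀·N(d₁) − D·e^(−rT)·N(d₂)
   = 160.7933·0.943650 − 60.4107·0.766869·0.565447 = 125.537069

E0=125.5371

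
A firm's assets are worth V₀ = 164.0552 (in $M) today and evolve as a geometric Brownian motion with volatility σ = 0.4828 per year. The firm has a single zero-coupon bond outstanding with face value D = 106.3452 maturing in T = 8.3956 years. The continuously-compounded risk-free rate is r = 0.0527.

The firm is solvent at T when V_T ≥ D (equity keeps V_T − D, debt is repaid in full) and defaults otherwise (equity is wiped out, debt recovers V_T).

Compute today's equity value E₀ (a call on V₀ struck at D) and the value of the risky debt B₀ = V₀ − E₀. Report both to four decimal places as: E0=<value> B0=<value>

d₁ = [ln(V₀/D) + (r + σ²/2)T] / (σ√T)
   = [ln(164.0552/106.3452) + (0.0527 + 0.5·0.4828²)·8.3956] / (0.4828·√8.3956)
   = [0.433513 + 1.420938] / 1.398921 = 1.325629
d₂ = d₁ − σ√T = 1.325629 − 1.398921 = -0.073292
N(d₁) = 0.907519,  N(d₂) = 0.470787,  e^(−rT) = 0.642462
E₀ = V₀·N(d₁) − D·e^(−rT)·N(d₂)
   = 164.0552·0.907519 − 106.3452·0.642462·0.470787 = 116.717718
B₀ = V₀ − E₀ = 164.0552 − 116.717718 = 47.337482

E0=116.7177 B0=47.3375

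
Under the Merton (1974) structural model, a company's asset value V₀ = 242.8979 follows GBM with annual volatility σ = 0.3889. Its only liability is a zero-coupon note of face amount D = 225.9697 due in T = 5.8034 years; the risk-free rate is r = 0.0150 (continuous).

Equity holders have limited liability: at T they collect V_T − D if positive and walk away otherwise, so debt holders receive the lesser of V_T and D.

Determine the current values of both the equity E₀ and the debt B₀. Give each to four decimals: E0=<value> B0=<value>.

d₁ = [ln(V₀/D) + (r + σ²/2)T] / (σ√T)
   = [ln(242.8979/225.9697) + (0.0150 + 0.5·0.3889²)·5.8034] / (0.3889·√5.8034)
   = [0.072240 + 0.525913] / 0.936870 = 0.638460
d₂ = d₁ − σ√T = 0.638460 − 0.936870 = -0.298410
N(d₁) = 0.738413,  N(d₂) = 0.382695,  e^(−rT) = 0.916630
E₀ = V₀·N(d₁) − D·e^(−rT)·N(d₂)
   = 242.8979·0.738413 − 225.9697·0.916630·0.382695 = 100.091005
B₀ = V₀ − E₀ = 242.8979 − 100.091005 = 142.806895

E0=100.0910 B0=142.8069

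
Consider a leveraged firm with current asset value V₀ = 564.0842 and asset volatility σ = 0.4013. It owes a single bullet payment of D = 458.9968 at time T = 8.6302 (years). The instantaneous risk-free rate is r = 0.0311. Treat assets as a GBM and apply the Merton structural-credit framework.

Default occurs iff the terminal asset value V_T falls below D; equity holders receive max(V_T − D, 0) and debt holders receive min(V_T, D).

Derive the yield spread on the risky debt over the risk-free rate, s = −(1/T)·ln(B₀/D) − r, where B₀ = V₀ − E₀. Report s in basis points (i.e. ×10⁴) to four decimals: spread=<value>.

d₁ = [ln(V₀/D) + (r + σ²/2)T] / (σ√T)
   = [ln(564.0842/458.9968) + (0.0311 + 0.5·0.4013²)·8.6302] / (0.4013·√8.6302)
   = [0.206160 + 0.963310] / 1.178907 = 0.991995
d₂ = d₁ − σ√T = 0.991995 − 1.178907 = -0.186912
N(d₁) = 0.839400,  N(d₂) = 0.425865,  e^(−rT) = 0.764602
E₀ = V₀·N(d₁) − D·e^(−rT)·N(d₂)
   = 564.0842·0.839400 − 458.9968·0.764602·0.425865 = 324.035009
B₀ = V₀ − E₀ = 564.0842 − 324.035009 = 240.049191
spread = −(1/T)·ln(B₀/D) − r = −(1/8.6302)·ln(240.049191/458.9968) − 0.0311 = 0.04400827
in basis points: 0.04400827 × 10⁴ = 440.0827 bp

spread=440.0827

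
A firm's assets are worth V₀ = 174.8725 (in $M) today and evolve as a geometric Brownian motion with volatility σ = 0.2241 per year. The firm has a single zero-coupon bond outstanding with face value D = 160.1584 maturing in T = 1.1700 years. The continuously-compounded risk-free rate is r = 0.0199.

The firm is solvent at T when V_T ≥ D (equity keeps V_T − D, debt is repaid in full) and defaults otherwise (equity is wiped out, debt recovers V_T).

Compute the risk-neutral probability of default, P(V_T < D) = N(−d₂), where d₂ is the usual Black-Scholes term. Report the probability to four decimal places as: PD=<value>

d₁ = [ln(V₀/D) + (r + σ²/2)T] / (σ√T)
   = [ln(174.8725/160.1584) + (0.0199 + 0.5·0.2241²)·1.1700] / (0.2241·√1.1700)
   = [0.087894 + 0.052662] / 0.242401 = 0.579849
d₂ = d₁ − σ√T = 0.579849 − 0.242401 = 0.337447
risk-neutral PD = N(−d₂) = N(-0.337447) = 0.367890

PD=0.3679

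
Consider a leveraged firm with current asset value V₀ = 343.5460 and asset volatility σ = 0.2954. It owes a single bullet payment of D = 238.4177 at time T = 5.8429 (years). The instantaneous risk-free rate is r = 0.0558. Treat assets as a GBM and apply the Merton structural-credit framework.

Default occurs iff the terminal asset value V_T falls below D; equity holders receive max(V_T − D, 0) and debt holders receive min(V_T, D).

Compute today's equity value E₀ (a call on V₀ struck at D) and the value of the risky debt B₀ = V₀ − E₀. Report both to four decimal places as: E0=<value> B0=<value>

E0=186.2220 B0=157.3240

d₁ = [ln(V₀/D) + (r + σ²/2)T] / (σ√T)
   = [ln(343.5460/238.4177) + (0.0558 + 0.5·0.2954²)·5.8429] / (0.2954·√5.8429)
   = [0.365297 + 0.580963] / 0.714044 = 1.325213
d₂ = d₁ − σ√T = 1.325213 − 0.714044 = 0.611169
N(d₁) = 0.907450,  N(d₂) = 0.729456,  e^(−rT) = 0.721781
E₀ = V₀·N(d₁) − D·e^(−rT)·N(d₂)
   = 343.5460·0.907450 − 238.4177·0.721781·0.729456 = 186.222016
B₀ = V₀ − E₀ = 343.5460 − 186.222016 = 157.323984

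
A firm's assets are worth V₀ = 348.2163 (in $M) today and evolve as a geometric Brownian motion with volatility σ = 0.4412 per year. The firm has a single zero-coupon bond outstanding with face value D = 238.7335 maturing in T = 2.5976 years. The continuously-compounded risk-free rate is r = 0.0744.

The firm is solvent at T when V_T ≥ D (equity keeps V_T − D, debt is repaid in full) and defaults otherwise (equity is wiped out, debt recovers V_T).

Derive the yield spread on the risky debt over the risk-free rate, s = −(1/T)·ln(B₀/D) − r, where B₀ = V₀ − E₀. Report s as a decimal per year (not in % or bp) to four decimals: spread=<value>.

spread=0.0444

d₁ = [ln(V₀/D) + (r + σ²/2)T] / (σ√T)
   = [ln(348.2163/238.7335) + (0.0744 + 0.5·0.4412²)·2.5976] / (0.4412·√2.5976)
   = [0.377476 + 0.446083] / 0.711085 = 1.158171
d₂ = d₁ − σ√T = 1.158171 − 0.711085 = 0.447086
N(d₁) = 0.876603,  N(d₂) = 0.672594,  e^(−rT) = 0.824266
E₀ = V₀·N(d₁) − D·e^(−rT)·N(d₂)
   = 348.2163·0.876603 − 238.7335·0.824266·0.672594 = 172.894460
B₀ = V₀ − E₀ = 348.2163 − 172.894460 = 175.321840
spread = −(1/T)·ln(B₀/D) − r = −(1/2.5976)·ln(175.321840/238.7335) − 0.0744 = 0.04444990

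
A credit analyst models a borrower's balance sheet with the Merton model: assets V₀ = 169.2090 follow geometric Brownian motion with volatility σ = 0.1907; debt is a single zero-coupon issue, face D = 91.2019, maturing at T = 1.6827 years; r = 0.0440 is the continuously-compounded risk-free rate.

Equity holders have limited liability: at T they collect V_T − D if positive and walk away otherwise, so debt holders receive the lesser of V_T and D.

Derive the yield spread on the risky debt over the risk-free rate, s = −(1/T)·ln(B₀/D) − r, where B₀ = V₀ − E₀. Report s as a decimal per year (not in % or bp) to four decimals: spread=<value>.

d₁ = [ln(V₀/D) + (r + σ²/2)T] / (σ√T)
   = [ln(169.2090/91.2019) + (0.0440 + 0.5·0.1907²)·1.6827] / (0.1907·√1.6827)
   = [0.618059 + 0.104636] / 0.247374 = 2.921466
d₂ = d₁ − σ√T = 2.921466 − 0.247374 = 2.674092
N(d₁) = 0.998258,  N(d₂) = 0.996253,  e^(−rT) = 0.928636
E₀ = V₀·N(d₁) − D·e^(−rT)·N(d₂)
   = 169.2090·0.998258 − 91.2019·0.928636·0.996253 = 84.538223
B₀ = V₀ − E₀ = 169.2090 − 84.538223 = 84.670777
spread = −(1/T)·ln(B₀/D) − r = −(1/1.6827)·ln(84.670777/91.2019) − 0.0440 = 0.00015832

spread=0.0002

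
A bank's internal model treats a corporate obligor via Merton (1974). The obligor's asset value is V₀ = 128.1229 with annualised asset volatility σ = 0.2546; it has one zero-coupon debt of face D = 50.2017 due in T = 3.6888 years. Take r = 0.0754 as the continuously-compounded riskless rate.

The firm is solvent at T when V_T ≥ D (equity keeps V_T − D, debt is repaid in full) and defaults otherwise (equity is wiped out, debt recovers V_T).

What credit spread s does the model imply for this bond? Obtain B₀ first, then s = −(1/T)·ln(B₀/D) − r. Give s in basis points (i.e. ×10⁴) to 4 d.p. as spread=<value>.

spread=4.9904

d₁ = [ln(V₀/D) + (r + σ²/2)T] / (σ√T)
   = [ln(128.1229/50.2017) + (0.0754 + 0.5·0.2546²)·3.6888] / (0.2546·√3.6888)
   = [0.936941 + 0.397692] / 0.488991 = 2.729360
d₂ = d₁ − σ√T = 2.729360 − 0.488991 = 2.240369
N(d₁) = 0.996827,  N(d₂) = 0.987467,  e^(−rT) = 0.757194
E₀ = V₀·N(d₁) − D·e^(−rT)·N(d₂)
   = 128.1229·0.996827 − 50.2017·0.757194·0.987467 = 90.180375
B₀ = V₀ − E₀ = 128.1229 − 90.180375 = 37.942525
spread = −(1/T)·ln(B₀/D) − r = −(1/3.6888)·ln(37.942525/50.2017) − 0.0754 = 0.00049904
in basis points: 0.00049904 × 10⁴ = 4.9904 bp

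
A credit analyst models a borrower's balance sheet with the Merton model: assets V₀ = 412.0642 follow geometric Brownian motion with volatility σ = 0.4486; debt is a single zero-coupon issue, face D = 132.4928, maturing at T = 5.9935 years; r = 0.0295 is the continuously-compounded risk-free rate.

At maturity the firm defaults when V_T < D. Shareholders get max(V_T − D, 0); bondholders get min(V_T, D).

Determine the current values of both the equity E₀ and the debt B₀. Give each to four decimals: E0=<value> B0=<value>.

E0=313.1006 B0=98.9636

d₁ = [ln(V₀/D) + (r + σ²/2)T] / (σ√T)
   = [ln(412.0642/132.4928) + (0.0295 + 0.5·0.4486²)·5.9935] / (0.4486·√5.9935)
   = [1.134651 + 0.779880] / 1.098246 = 1.743263
d₂ = d₁ − σ√T = 1.743263 − 1.098246 = 0.645017
N(d₁) = 0.959356,  N(d₂) = 0.740542,  e^(−rT) = 0.837940
E₀ = V₀·N(d₁) − D·e^(−rT)·N(d₂)
   = 412.0642·0.959356 − 132.4928·0.837940·0.740542 = 313.100558
B₀ = V₀ − E₀ = 412.0642 − 313.100558 = 98.963642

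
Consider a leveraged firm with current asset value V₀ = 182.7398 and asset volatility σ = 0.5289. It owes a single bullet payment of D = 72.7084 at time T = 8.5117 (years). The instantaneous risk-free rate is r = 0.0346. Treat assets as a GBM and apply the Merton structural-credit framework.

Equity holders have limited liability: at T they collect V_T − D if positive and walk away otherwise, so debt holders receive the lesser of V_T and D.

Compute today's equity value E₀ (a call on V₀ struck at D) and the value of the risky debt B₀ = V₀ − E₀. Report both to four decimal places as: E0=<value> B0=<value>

d₁ = [ln(V₀/D) + (r + σ²/2)T] / (σ√T)
   = [ln(182.7398/72.7084) + (0.0346 + 0.5·0.5289²)·8.5117] / (0.5289·√8.5117)
   = [0.921606 + 1.485016] / 1.543056 = 1.559647
d₂ = d₁ − σ√T = 1.559647 − 1.543056 = 0.016591
N(d₁) = 0.940578,  N(d₂) = 0.506618,  e^(−rT) = 0.744900
E₀ = V₀·N(d₁) − D·e^(−rT)·N(d₂)
   = 182.7398·0.940578 − 72.7084·0.744900·0.506618 = 144.442380
B₀ = V₀ − E₀ = 182.7398 − 144.442380 = 38.297420

E0=144.4424 B0=38.2974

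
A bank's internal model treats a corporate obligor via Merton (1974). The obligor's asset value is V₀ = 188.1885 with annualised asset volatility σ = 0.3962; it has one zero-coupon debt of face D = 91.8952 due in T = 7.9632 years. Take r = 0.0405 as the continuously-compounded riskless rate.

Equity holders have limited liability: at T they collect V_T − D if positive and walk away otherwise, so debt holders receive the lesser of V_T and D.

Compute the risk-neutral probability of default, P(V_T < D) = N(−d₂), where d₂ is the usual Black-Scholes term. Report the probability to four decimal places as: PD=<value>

PD=0.3555

d₁ = [ln(V₀/D) + (r + σ²/2)T] / (σ√T)
   = [ln(188.1885/91.8952) + (0.0405 + 0.5·0.3962²)·7.9632] / (0.3962·√7.9632)
   = [0.716795 + 0.947519] / 1.118042 = 1.488597
d₂ = d₁ − σ√T = 1.488597 − 1.118042 = 0.370554
risk-neutral PD = N(−d₂) = N(-0.370554) = 0.355485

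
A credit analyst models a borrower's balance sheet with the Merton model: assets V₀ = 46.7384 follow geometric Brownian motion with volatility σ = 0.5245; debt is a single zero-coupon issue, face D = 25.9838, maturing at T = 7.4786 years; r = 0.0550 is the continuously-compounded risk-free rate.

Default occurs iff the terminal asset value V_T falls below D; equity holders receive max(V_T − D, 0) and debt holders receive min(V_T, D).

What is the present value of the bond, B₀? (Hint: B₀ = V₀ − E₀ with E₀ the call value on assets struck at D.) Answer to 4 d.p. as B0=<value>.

d₁ = [ln(V₀/D) + (r + σ²/2)T] / (σ√T)
   = [ln(46.7384/25.9838) + (0.0550 + 0.5·0.5245²)·7.4786] / (0.5245·√7.4786)
   = [0.587093 + 1.440005] / 1.434352 = 1.413250
d₂ = d₁ − σ√T = 1.413250 − 1.434352 = -0.021101
N(d₁) = 0.921209,  N(d₂) = 0.491582,  e^(−rT) = 0.662773
E₀ = V₀·N(d₁) − D·e^(−rT)·N(d₂)
   = 46.7384·0.921209 − 25.9838·0.662773·0.491582 = 34.590116
B₀ = V₀ − E₀ = 46.7384 − 34.590116 = 12.148284

B0=12.1483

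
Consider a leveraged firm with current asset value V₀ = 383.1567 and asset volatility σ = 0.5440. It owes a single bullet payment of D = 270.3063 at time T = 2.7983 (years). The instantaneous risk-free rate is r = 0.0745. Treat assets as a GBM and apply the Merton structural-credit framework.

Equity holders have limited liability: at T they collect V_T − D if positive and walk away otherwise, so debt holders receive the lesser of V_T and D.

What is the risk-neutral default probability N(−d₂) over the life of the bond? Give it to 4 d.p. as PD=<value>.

PD=0.4374

d₁ = [ln(V₀/D) + (r + σ²/2)T] / (σ√T)
   = [ln(383.1567/270.3063) + (0.0745 + 0.5·0.5440²)·2.7983] / (0.5440·√2.7983)
   = [0.348888 + 0.622532] / 0.910010 = 1.067484
d₂ = d₁ − σ√T = 1.067484 − 0.910010 = 0.157474
risk-neutral PD = N(−d₂) = N(-0.157474) = 0.437436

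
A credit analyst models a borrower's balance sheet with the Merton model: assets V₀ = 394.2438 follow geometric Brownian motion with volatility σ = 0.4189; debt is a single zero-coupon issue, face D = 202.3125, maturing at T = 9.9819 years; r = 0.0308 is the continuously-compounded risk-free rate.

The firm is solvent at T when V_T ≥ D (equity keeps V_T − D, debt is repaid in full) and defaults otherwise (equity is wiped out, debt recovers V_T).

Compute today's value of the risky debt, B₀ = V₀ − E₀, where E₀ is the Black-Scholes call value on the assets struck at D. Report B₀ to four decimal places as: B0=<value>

d₁ = [ln(V₀/D) + (r + σ²/2)T] / (σ√T)
   = [ln(394.2438/202.3125) + (0.0308 + 0.5·0.4189²)·9.9819] / (0.4189·√9.9819)
   = [0.667156 + 1.183241] / 1.323479 = 1.398131
d₂ = d₁ − σ√T = 1.398131 − 1.323479 = 0.074652
N(d₁) = 0.918963,  N(d₂) = 0.529754,  e^(−rT) = 0.735325
E₀ = V₀·N(d₁) − D·e^(−rT)·N(d₂)
   = 394.2438·0.918963 − 202.3125·0.735325·0.529754 = 283.486372
B₀ = V₀ − E₀ = 394.2438 − 283.486372 = 110.757428

B0=110.7574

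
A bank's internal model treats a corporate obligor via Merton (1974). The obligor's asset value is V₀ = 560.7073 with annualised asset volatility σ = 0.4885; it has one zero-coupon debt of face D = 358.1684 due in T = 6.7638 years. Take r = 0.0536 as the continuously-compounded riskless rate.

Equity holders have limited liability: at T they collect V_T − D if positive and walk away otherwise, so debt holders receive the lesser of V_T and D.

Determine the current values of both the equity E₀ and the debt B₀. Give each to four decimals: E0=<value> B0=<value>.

d₁ = [ln(V₀/D) + (r + σ²/2)T] / (σ√T)
   = [ln(560.7073/358.1684) + (0.0536 + 0.5·0.4885²)·6.7638] / (0.4885·√6.7638)
   = [0.448196 + 1.169570] / 1.270457 = 1.273373
d₂ = d₁ − σ√T = 1.273373 − 1.270457 = 0.002916
N(d₁) = 0.898557,  N(d₂) = 0.501163,  e^(−rT) = 0.695907
E₀ = V₀·N(d₁) − D·e^(−rT)·N(d₂)
   = 560.7073·0.898557 − 358.1684·0.695907·0.501163 = 378.911690
B₀ = V₀ − E₀ = 560.7073 − 378.911690 = 181.795610

E0=378.9117 B0=181.7956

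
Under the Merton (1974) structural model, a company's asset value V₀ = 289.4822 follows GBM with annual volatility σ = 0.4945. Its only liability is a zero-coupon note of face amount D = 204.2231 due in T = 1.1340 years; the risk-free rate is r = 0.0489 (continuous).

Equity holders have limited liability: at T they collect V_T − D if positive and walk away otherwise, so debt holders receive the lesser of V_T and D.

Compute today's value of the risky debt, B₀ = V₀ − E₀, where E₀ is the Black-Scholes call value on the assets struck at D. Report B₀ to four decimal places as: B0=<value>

B0=177.6849

d₁ = [ln(V₀/D) + (r + σ²/2)T] / (σ√T)
   = [ln(289.4822/204.2231) + (0.0489 + 0.5·0.4945²)·1.1340] / (0.4945·√1.1340)
   = [0.348881 + 0.194101] / 0.526590 = 1.031128
d₂ = d₁ − σ√T = 1.031128 − 0.526590 = 0.504538
N(d₁) = 0.848760,  N(d₂) = 0.693058,  e^(−rT) = 0.946057
E₀ = V₀·N(d₁) − D·e^(−rT)·N(d₂)
   = 289.4822·0.848760 − 204.2231·0.946057·0.693058 = 111.797327
B₀ = V₀ − E₀ = 289.4822 − 111.797327 = 177.684873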